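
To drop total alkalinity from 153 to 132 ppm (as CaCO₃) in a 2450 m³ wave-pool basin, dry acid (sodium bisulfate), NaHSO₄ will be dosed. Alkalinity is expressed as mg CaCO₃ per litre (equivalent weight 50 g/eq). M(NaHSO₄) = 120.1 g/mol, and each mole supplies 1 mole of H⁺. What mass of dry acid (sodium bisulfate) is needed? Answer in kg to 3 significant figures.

Volume: 2450 m³ = 2,450,000 L.
Alkalinity to neutralize: (153 − 132) = 21 mg/L as CaCO₃ × 2,450,000 L = 51,450 g as CaCO₃.
Equivalents of H⁺ required: 51,450 ÷ 50 g/eq = 1029 eq = 1029 mol NaHSO₄.
Mass of NaHSO₄: 1029 × 120.1 = 123,600 g.

124 kg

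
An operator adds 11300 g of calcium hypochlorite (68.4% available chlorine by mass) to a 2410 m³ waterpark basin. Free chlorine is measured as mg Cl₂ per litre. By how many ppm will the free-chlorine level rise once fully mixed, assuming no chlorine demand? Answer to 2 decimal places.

Volume: 2410 m³ = 2,410,000 L.
Available chlorine delivered: 11,300 g × 0.684 = 7729 g as Cl₂.
Concentration rise: 7729 g / 2,410,000 L = 3.207 mg/L = 3.21 ppm.

3.21 ppm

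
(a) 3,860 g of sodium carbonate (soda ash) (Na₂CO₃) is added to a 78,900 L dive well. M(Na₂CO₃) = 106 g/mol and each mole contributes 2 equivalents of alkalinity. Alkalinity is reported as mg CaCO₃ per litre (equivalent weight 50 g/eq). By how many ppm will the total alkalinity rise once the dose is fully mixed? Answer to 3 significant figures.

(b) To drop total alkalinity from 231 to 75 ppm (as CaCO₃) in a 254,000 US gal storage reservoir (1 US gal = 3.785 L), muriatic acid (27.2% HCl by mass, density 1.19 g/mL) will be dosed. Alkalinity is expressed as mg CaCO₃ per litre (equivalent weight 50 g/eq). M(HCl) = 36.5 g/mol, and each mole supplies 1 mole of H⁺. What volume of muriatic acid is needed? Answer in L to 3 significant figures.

(a) 46.2 ppm; (b) 338 L

(a) Moles of Na₂CO₃: 3,860 g ÷ 106 g/mol = 36.42 mol → 72.83 eq of alkalinity.
(a) As CaCO₃: 72.83 eq × 50 g/eq = 3642 g.
(a) Rise: 3642 g / 78,900 L × 1000 = 46.15 mg/L.

(b) Volume: 254,000 US gal × 3.785 L/gal = 961,390 L.
(b) Alkalinity to neutralize: (231 − 75) = 156 mg/L as CaCO₃ × 961,390 L = 150,000 g as CaCO₃.
(b) Equivalents of H⁺ required: 150,000 ÷ 50 g/eq = 3000 eq = 3000 mol HCl.
(b) Mass of HCl: 3000 × 36.5 = 109,500 g.
(b) Mass of 27.2% solution: 109,500 / 0.272 = 402,500 g.
(b) Volume: 402,500 g ÷ 1.19 g/mL = 338,200 mL.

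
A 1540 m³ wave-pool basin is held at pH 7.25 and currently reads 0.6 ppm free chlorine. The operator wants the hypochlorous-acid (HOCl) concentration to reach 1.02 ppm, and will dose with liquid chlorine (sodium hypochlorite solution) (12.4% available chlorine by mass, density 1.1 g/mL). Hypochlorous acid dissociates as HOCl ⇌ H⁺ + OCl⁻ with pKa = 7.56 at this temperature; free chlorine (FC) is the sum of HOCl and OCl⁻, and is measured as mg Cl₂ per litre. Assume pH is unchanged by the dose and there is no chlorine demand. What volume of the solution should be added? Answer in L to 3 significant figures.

10.4 L

Volume: 1540 m³ = 1,540,000 L.
[OCl⁻]/[HOCl] = 10^(pH − pKa) = 10^(7.25 − 7.56) = 0.4898; fraction as HOCl = 1/(1 + 0.4898) = 0.6712.
Free chlorine required for 1.02 ppm HOCl: 1.02 / 0.6712 = 1.52 ppm.
FC to add: 1.52 − 0.6 = 0.9196 mg/L as Cl₂.
Cl₂ equivalent: 0.9196 mg/L × 1,540,000 L = 1416 g.
Product at 12.4% available Cl: 1416 / 0.124 = 11,420 g.
Volume: 11,420 g ÷ 1.1 g/mL = 10,380 mL.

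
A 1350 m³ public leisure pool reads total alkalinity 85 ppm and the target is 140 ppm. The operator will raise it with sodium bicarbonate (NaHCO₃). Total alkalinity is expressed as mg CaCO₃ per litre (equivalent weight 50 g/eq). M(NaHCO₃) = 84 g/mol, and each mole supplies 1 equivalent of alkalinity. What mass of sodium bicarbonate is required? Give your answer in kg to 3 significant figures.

Volume: 1350 m³ = 1,350,000 L.
Alkalinity to add: (140 − 85) = 55 mg/L as CaCO₃ × 1,350,000 L = 74,250 g as CaCO₃.
Equivalents: 74,250 g ÷ 50 g/eq = 1485 eq.
NaHCO₃ supplies 1 eq per mole → 1485 mol.
Mass: 1485 mol × 84 g/mol = 124,700 g.

125 kg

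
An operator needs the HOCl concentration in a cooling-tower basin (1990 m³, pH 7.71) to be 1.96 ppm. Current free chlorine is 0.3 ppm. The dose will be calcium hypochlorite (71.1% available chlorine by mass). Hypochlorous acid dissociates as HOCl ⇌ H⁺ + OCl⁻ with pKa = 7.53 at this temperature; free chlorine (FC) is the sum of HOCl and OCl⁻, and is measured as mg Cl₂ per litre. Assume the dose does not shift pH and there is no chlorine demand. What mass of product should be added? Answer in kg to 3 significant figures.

12.9 kg

Volume: 1990 m³ = 1,990,000 L.
[OCl⁻]/[HOCl] = 10^(pH − pKa) = 10^(7.71 − 7.53) = 1.514; fraction as HOCl = 1/(1 + 1.514) = 0.3978.
Free chlorine required for 1.96 ppm HOCl: 1.96 / 0.3978 = 4.927 ppm.
FC to add: 4.927 − 0.3 = 4.627 mg/L as Cl₂.
Cl₂ equivalent: 4.627 mg/L × 1,990,000 L = 9207 g.
Product at 71.1% available Cl: 9207 / 0.711 = 12,950 g.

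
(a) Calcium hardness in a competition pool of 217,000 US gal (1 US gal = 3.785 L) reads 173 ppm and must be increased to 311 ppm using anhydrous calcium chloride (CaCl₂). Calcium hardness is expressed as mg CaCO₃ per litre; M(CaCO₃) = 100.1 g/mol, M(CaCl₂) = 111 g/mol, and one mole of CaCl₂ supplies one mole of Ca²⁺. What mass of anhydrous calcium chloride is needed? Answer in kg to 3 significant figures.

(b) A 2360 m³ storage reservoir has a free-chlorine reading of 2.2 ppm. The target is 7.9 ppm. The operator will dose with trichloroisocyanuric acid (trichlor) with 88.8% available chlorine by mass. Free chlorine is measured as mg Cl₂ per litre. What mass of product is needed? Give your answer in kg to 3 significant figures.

(a) Volume: 217,000 US gal × 3.785 L/gal = 821,345 L.
(a) Hardness to add: (311 − 173) = 138 mg/L as CaCO₃ × 821,345 L = 113,300 g as CaCO₃.
(a) Moles of Ca²⁺ (1 mol Ca²⁺ ≡ 1 mol CaCO₃): 113,300 / 100.1 g/mol = 1132 mol.
(a) Mass of CaCl₂: 1132 × 111 = 125,700 g.

(b) Volume: 2360 m³ = 2,360,000 L.
(b) Chlorine deficit: 7.9 − 2.2 = 5.7 ppm = 5.7 mg/L as Cl₂.
(b) Cl₂ equivalent needed: 5.7 mg/L × 2,360,000 L = 13,450,000 mg = 13,450 g.
(b) Product at 88.8% available chlorine: 13,450 / 0.888 = 15,150 g.

(a) 126 kg; (b) 15.1 kg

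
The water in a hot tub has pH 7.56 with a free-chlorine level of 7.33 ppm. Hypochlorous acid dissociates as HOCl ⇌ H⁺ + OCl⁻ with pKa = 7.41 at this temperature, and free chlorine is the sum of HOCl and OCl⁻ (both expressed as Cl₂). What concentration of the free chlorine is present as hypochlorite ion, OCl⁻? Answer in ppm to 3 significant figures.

4.29 ppm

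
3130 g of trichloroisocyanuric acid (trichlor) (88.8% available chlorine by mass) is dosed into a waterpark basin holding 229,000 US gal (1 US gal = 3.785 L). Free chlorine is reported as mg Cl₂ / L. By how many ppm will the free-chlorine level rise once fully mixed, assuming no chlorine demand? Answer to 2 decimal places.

Volume: 229,000 US gal × 3.785 L/gal = 866,765 L.
Available chlorine delivered: 3130 g × 0.888 = 2779 g as Cl₂.
Concentration rise: 2779 g / 866,765 L = 3.207 mg/L = 3.21 ppm.

3.21 ppm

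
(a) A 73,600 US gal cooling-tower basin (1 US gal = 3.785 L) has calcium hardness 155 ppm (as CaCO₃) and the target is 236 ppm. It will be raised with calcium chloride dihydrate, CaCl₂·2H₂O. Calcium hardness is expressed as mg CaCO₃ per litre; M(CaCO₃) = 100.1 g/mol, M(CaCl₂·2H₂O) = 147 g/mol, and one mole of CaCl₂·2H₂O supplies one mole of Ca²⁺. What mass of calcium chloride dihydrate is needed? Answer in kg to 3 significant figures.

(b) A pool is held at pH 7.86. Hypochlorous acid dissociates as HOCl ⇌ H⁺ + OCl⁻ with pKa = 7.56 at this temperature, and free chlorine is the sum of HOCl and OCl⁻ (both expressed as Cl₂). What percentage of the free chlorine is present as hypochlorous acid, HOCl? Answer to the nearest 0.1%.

(a) 33.1 kg; (b) 33.4%

(a) Volume: 73,600 US gal × 3.785 L/gal = 278,576 L.
(a) Hardness to add: (236 − 155) = 81 mg/L as CaCO₃ × 278,576 L = 22,560 g as CaCO₃.
(a) Moles of Ca²⁺ (1 mol Ca²⁺ ≡ 1 mol CaCO₃): 22,560 / 100.1 g/mol = 225.4 mol.
(a) Mass of CaCl₂·2H₂O: 225.4 × 147 = 33,140 g.

(b) [OCl⁻]/[HOCl] = 10^(pH − pKa) = 10^(7.86 − 7.56) = 10^0.30 = 1.995.
(b) Fraction as HOCl = 1 / (1 + 1.995) = 0.3339.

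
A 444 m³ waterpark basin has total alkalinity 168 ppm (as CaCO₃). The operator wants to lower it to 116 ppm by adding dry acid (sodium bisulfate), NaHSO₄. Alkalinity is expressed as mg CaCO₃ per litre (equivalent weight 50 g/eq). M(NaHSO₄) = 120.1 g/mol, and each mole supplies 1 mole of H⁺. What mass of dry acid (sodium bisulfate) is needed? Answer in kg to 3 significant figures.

Volume: 444 m³ = 444,000 L.
Alkalinity to neutralize: (168 − 116) = 52 mg/L as CaCO₃ × 444,000 L = 23,090 g as CaCO₃.
Equivalents of H⁺ required: 23,090 ÷ 50 g/eq = 461.8 eq = 461.8 mol NaHSO₄.
Mass of NaHSO₄: 461.8 × 120.1 = 55,460 g.

55.5 kg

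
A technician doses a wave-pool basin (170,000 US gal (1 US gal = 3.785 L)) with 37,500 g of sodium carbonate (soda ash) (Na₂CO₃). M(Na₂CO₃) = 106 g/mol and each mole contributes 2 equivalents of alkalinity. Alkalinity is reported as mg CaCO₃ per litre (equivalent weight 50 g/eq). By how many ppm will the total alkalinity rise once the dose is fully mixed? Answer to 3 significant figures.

55.0 ppm

Volume: 170,000 US gal × 3.785 L/gal = 643,450 L.
Moles of Na₂CO₃: 37,500 g ÷ 106 g/mol = 353.8 mol → 707.5 eq of alkalinity.
As CaCO₃: 707.5 eq × 50 g/eq = 35,380 g.
Rise: 35,380 g / 643,450 L × 1000 = 54.98 mg/L.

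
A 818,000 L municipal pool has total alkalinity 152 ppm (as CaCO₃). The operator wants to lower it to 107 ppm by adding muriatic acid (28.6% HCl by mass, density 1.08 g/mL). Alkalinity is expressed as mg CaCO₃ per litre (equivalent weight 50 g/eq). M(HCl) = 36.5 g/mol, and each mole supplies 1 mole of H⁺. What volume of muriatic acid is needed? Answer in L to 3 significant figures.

Alkalinity to neutralize: (152 − 107) = 45 mg/L as CaCO₃ × 818,000 L = 36,810 g as CaCO₃.
Equivalents of H⁺ required: 36,810 ÷ 50 g/eq = 736.2 eq = 736.2 mol HCl.
Mass of HCl: 736.2 × 36.5 = 26,870 g.
Mass of 28.6% solution: 26,870 / 0.286 = 93,960 g.
Volume: 93,960 g ÷ 1.08 g/mL = 87,000 mL.

87.0 L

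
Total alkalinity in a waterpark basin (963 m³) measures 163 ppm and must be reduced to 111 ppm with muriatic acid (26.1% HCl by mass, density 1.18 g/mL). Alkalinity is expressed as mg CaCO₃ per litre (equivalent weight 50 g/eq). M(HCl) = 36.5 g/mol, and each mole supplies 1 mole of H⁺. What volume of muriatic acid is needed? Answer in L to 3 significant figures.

119 L

Volume: 963 m³ = 963,000 L.
Alkalinity to neutralize: (163 − 111) = 52 mg/L as CaCO₃ × 963,000 L = 50,080 g as CaCO₃.
Equivalents of H⁺ required: 50,080 ÷ 50 g/eq = 1002 eq = 1002 mol HCl.
Mass of HCl: 1002 × 36.5 = 36,560 g.
Mass of 26.1% solution: 36,560 / 0.261 = 140,100 g.
Volume: 140,100 g ÷ 1.18 g/mL = 118,700 mL.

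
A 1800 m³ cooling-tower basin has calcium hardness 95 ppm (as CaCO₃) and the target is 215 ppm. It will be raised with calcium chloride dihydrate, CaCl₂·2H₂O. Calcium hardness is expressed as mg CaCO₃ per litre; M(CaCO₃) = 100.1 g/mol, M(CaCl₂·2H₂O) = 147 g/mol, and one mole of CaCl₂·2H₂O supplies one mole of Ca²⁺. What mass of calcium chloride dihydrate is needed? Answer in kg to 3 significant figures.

317 kg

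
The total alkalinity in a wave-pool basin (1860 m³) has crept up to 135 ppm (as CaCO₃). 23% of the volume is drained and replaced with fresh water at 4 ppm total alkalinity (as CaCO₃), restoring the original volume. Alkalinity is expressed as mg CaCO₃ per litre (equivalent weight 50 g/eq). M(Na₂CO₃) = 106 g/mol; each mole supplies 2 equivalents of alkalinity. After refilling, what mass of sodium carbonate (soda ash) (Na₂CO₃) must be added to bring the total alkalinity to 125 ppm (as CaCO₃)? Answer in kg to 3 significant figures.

39.7 kg

Volume: 1860 m³ = 1,860,000 L.
After draining 23% and refilling: 135 × 0.77 + 4 × 0.23 = 104.87 ppm.
Deficit to target: 125 − 104.87 = 20.13 mg/L.
As CaCO₃: 20.13 mg/L × 1,860,000 L = 37,440 g; ÷ 50 g/eq ÷ 2 = 374.4 mol Na₂CO₃.
Mass: 374.4 × 106 = 39,690 g.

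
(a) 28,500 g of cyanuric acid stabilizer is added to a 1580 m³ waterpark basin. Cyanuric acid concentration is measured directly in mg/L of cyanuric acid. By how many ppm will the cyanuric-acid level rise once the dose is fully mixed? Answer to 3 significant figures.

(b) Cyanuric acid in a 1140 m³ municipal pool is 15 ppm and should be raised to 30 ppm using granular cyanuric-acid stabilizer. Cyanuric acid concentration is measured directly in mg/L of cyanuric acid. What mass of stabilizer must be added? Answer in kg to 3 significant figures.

(a) Volume: 1580 m³ = 1,580,000 L.
(a) Rise: 28,500 g / 1,580,000 L × 1000 = 18.04 mg/L.

(b) Volume: 1140 m³ = 1,140,000 L.
(b) CYA to add: (30 − 15) = 15 mg/L × 1,140,000 L = 17,100 g cyanuric acid.

(a) 18.0 ppm; (b) 17.1 kg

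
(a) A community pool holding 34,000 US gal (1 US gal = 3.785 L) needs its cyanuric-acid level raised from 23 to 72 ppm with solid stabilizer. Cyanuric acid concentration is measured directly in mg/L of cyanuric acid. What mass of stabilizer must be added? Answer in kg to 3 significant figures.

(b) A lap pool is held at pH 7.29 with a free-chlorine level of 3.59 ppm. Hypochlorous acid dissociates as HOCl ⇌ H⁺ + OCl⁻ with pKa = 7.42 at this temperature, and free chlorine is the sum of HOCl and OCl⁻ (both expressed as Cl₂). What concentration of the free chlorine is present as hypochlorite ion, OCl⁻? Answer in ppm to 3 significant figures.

(a) 6.31 kg; (b) 1.53 ppm

(a) Volume: 34,000 US gal × 3.785 L/gal = 128,690 L.
(a) CYA to add: (72 − 23) = 49 mg/L × 128,690 L = 6306 g cyanuric acid.

(b) [OCl⁻]/[HOCl] = 10^(pH − pKa) = 10^(7.29 − 7.42) = 10^-0.13 = 0.7413.
(b) Fraction as HOCl = 1 / (1 + 0.7413) = 0.5743.
(b) OCl⁻ = (1 − 0.5743) × 3.59 ppm = 1.528 ppm.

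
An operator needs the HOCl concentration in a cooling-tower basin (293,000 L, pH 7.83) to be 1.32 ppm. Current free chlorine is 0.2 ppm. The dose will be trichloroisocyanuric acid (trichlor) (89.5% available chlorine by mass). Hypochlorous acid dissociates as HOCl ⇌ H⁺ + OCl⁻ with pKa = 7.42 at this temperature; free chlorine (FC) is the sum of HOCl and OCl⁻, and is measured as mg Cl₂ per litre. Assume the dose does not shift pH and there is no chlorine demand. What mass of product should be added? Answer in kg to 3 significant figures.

[OCl⁻]/[HOCl] = 10^(pH − pKa) = 10^(7.83 − 7.42) = 2.57; fraction as HOCl = 1/(1 + 2.57) = 0.2801.
Free chlorine required for 1.32 ppm HOCl: 1.32 / 0.2801 = 4.713 ppm.
FC to add: 4.713 − 0.2 = 4.513 mg/L as Cl₂.
Cl₂ equivalent: 4.513 mg/L × 293,000 L = 1322 g.
Product at 89.5% available Cl: 1322 / 0.895 = 1477 g.

1.48 kg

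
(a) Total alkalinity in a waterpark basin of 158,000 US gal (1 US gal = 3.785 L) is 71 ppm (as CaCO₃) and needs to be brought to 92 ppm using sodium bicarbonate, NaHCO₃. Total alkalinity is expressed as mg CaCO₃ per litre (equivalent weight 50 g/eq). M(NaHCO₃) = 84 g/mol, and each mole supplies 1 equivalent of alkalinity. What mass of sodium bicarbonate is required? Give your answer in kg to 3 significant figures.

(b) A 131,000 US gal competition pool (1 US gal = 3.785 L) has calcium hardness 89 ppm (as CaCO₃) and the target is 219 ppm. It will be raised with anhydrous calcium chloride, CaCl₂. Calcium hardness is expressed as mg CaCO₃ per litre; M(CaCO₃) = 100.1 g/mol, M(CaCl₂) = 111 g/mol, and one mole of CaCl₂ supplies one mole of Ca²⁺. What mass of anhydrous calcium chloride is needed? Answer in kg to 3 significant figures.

(a) Volume: 158,000 US gal × 3.785 L/gal = 598,030 L.
(a) Alkalinity to add: (92 − 71) = 21 mg/L as CaCO₃ × 598,030 L = 12,560 g as CaCO₃.
(a) Equivalents: 12,560 g ÷ 50 g/eq = 251.2 eq.
(a) NaHCO₃ supplies 1 eq per mole → 251.2 mol.
(a) Mass: 251.2 mol × 84 g/mol = 21,100 g.

(b) Volume: 131,000 US gal × 3.785 L/gal = 495,835 L.
(b) Hardness to add: (219 − 89) = 130 mg/L as CaCO₃ × 495,835 L = 64,460 g as CaCO₃.
(b) Moles of Ca²⁺ (1 mol Ca²⁺ ≡ 1 mol CaCO₃): 64,460 / 100.1 g/mol = 643.9 mol.
(b) Mass of CaCl₂: 643.9 × 111 = 71,480 g.

(a) 21.1 kg; (b) 71.5 kg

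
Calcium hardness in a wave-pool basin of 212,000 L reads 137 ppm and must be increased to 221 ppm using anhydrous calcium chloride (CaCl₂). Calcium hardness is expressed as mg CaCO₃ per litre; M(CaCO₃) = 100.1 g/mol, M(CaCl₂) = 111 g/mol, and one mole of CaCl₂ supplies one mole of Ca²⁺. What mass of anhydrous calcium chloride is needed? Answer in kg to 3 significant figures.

19.7 kg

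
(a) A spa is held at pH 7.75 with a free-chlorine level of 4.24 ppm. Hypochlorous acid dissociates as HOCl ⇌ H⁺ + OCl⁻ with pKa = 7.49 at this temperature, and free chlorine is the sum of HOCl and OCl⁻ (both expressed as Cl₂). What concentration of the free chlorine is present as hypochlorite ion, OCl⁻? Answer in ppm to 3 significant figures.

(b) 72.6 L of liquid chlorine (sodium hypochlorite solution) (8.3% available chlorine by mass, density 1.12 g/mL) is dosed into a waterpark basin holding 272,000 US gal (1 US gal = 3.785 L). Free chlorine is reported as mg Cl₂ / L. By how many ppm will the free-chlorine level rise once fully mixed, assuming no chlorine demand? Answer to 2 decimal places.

(a) 2.74 ppm; (b) 6.56 ppm

(a) [OCl⁻]/[HOCl] = 10^(pH − pKa) = 10^(7.75 − 7.49) = 10^0.26 = 1.82.
(a) Fraction as HOCl = 1 / (1 + 1.82) = 0.3546.
(a) OCl⁻ = (1 − 0.3546) × 4.24 ppm = 2.736 ppm.

(b) Volume: 272,000 US gal × 3.785 L/gal = 1,029,520 L.
(b) Mass of solution: 72.6 L × 1000 mL/L × 1.12 g/mL = 81,310 g.
(b) Available chlorine delivered: 81,310 g × 0.083 = 6749 g as Cl₂.
(b) Concentration rise: 6749 g / 1,029,520 L = 6.555 mg/L = 6.56 ppm.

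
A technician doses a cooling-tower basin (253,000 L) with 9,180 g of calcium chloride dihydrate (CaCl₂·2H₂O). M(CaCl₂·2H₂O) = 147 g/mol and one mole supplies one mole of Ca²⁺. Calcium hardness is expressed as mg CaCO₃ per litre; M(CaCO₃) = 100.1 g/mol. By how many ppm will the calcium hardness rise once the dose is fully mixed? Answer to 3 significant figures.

Moles of Ca²⁺: 9,180 g ÷ 147 g/mol = 62.45 mol.
As CaCO₃: 62.45 mol × 100.1 g/mol = 6251 g.
Rise: 6251 g / 253,000 L × 1000 = 24.71 mg/L.

24.7 ppm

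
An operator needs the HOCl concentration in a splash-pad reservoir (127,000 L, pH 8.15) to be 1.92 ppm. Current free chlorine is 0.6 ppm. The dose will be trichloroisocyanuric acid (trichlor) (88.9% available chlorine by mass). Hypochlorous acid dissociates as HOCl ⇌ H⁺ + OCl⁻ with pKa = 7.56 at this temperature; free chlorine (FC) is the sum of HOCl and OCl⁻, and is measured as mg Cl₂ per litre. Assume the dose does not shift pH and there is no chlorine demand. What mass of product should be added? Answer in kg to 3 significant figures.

1.26 kg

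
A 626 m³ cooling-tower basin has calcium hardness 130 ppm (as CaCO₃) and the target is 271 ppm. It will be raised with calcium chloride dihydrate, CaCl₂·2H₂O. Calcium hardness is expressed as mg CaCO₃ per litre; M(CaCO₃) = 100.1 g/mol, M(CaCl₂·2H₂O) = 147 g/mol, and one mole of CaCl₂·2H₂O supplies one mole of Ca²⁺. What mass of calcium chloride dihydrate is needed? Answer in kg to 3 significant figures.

Volume: 626 m³ = 626,000 L.
Hardness to add: (271 − 130) = 141 mg/L as CaCO₃ × 626,000 L = 88,270 g as CaCO₃.
Moles of Ca²⁺ (1 mol Ca²⁺ ≡ 1 mol CaCO₃): 88,270 / 100.1 g/mol = 881.8 mol.
Mass of CaCl₂·2H₂O: 881.8 × 147 = 129,600 g.

130 kg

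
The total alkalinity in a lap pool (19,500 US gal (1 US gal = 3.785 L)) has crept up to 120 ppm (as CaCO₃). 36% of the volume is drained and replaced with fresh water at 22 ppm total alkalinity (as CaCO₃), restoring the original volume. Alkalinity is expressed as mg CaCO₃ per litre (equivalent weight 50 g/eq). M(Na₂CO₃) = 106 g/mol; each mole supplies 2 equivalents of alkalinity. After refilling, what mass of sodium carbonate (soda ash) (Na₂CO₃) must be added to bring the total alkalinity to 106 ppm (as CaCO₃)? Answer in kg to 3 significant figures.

1.66 kg

Volume: 19,500 US gal × 3.785 L/gal = 73,808 L.
After draining 36% and refilling: 120 × 0.64 + 22 × 0.36 = 84.72 ppm.
Deficit to target: 106 − 84.72 = 21.28 mg/L.
As CaCO₃: 21.28 mg/L × 73,808 L = 1571 g; ÷ 50 g/eq ÷ 2 = 15.71 mol Na₂CO₃.
Mass: 15.71 × 106 = 1665 g.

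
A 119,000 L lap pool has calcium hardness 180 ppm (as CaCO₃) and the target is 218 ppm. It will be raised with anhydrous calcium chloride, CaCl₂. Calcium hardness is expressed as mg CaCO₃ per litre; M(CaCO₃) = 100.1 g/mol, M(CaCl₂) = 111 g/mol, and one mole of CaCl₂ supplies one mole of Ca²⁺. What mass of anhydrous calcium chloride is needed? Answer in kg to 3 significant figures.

5.01 kg

Hardness to add: (218 − 180) = 38 mg/L as CaCO₃ × 119,000 L = 4522 g as CaCO₃.
Moles of Ca²⁺ (1 mol Ca²⁺ ≡ 1 mol CaCO₃): 4522 / 100.1 g/mol = 45.17 mol.
Mass of CaCl₂: 45.17 × 111 = 5014 g.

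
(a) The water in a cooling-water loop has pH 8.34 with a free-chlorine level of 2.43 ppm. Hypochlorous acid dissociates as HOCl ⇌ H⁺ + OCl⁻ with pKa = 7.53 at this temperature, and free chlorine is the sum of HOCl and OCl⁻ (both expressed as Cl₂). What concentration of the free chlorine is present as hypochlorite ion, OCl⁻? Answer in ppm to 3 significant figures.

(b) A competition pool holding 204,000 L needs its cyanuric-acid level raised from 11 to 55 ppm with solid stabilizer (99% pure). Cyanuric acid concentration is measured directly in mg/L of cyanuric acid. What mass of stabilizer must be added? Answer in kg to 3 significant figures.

(a) 2.10 ppm; (b) 9.07 kg

(a) [OCl⁻]/[HOCl] = 10^(pH − pKa) = 10^(8.34 − 7.53) = 10^0.81 = 6.457.
(a) Fraction as HOCl = 1 / (1 + 6.457) = 0.1341.
(a) OCl⁻ = (1 − 0.1341) × 2.43 ppm = 2.104 ppm.

(b) CYA to add: (55 − 11) = 44 mg/L × 204,000 L = 8976 g cyanuric acid.
(b) At 99% purity: 8976 / 0.99 = 9067 g product.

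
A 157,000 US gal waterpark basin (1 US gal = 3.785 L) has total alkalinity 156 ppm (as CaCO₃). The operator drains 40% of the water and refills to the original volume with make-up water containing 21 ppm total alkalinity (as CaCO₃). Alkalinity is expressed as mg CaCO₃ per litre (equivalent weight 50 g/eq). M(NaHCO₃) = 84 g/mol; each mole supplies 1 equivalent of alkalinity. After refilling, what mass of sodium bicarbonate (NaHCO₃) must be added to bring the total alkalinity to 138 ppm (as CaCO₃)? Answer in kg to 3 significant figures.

35.9 kg

Volume: 157,000 US gal × 3.785 L/gal = 594,245 L.
After draining 40% and refilling: 156 × 0.60 + 21 × 0.40 = 102 ppm.
Deficit to target: 138 − 102 = 36 mg/L.
As CaCO₃: 36 mg/L × 594,245 L = 21,390 g; ÷ 50 g/eq ÷ 1 = 427.9 mol NaHCO₃.
Mass: 427.9 × 84 = 35,940 g.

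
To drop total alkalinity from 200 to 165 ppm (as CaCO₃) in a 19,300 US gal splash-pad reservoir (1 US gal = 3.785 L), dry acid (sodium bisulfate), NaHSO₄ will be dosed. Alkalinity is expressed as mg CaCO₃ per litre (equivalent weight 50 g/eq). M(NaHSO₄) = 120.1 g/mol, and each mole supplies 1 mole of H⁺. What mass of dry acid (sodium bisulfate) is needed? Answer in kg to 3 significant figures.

6.14 kg

Volume: 19,300 US gal × 3.785 L/gal = 73,050 L.
Alkalinity to neutralize: (200 − 165) = 35 mg/L as CaCO₃ × 73,050 L = 2557 g as CaCO₃.
Equivalents of H⁺ required: 2557 ÷ 50 g/eq = 51.14 eq = 51.14 mol NaHSO₄.
Mass of NaHSO₄: 51.14 × 120.1 = 6141 g.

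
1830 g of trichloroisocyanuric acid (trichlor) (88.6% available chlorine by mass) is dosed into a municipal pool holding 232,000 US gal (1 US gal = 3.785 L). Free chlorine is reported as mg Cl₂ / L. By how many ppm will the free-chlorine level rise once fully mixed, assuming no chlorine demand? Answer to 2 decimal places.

Volume: 232,000 US gal × 3.785 L/gal = 878,120 L.
Available chlorine delivered: 1830 g × 0.886 = 1621 g as Cl₂.
Concentration rise: 1621 g / 878,120 L = 1.846 mg/L = 1.85 ppm.

1.85 ppm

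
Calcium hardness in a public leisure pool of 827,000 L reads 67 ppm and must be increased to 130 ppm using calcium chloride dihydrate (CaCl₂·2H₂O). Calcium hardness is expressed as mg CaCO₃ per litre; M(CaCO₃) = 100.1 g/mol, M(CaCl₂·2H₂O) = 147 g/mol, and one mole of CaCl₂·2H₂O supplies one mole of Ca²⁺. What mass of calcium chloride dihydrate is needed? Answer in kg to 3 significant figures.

76.5 kg

Hardness to add: (130 − 67) = 63 mg/L as CaCO₃ × 827,000 L = 52,100 g as CaCO₃.
Moles of Ca²⁺ (1 mol Ca²⁺ ≡ 1 mol CaCO₃): 52,100 / 100.1 g/mol = 520.5 mol.
Mass of CaCl₂·2H₂O: 520.5 × 147 = 76,510 g.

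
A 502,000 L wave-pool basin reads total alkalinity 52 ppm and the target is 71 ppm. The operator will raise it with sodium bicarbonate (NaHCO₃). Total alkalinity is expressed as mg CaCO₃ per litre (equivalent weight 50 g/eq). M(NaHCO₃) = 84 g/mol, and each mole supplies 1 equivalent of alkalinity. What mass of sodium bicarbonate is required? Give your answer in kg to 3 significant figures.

16.0 kg

Alkalinity to add: (71 − 52) = 19 mg/L as CaCO₃ × 502,000 L = 9538 g as CaCO₃.
Equivalents: 9538 g ÷ 50 g/eq = 190.8 eq.
NaHCO₃ supplies 1 eq per mole → 190.8 mol.
Mass: 190.8 mol × 84 g/mol = 16,020 g.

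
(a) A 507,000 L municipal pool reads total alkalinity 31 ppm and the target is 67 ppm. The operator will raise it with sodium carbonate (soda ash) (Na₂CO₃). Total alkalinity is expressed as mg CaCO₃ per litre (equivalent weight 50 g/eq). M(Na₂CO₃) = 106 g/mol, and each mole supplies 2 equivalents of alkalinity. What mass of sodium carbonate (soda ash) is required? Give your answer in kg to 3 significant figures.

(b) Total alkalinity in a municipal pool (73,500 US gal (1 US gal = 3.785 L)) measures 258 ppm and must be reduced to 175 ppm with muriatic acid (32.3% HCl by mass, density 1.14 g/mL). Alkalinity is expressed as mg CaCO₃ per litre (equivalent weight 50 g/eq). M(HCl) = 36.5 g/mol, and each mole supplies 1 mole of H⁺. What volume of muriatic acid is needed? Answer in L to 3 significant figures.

(a) Alkalinity to add: (67 − 31) = 36 mg/L as CaCO₃ × 507,000 L = 18,250 g as CaCO₃.
(a) Equivalents: 18,250 g ÷ 50 g/eq = 365 eq.
(a) Each mole of Na₂CO₃ supplies 2 eq, so 365 / 2 = 182.5 mol.
(a) Mass: 182.5 mol × 106 g/mol = 19,350 g.

(b) Volume: 73,500 US gal × 3.785 L/gal = 278,198 L.
(b) Alkalinity to neutralize: (258 − 175) = 83 mg/L as CaCO₃ × 278,198 L = 23,090 g as CaCO₃.
(b) Equivalents of H⁺ required: 23,090 ÷ 50 g/eq = 461.8 eq = 461.8 mol HCl.
(b) Mass of HCl: 461.8 × 36.5 = 16,860 g.
(b) Mass of 32.3% solution: 16,860 / 0.323 = 52,190 g.
(b) Volume: 52,190 g ÷ 1.14 g/mL = 45,780 mL.

(a) 19.3 kg; (b) 45.8 L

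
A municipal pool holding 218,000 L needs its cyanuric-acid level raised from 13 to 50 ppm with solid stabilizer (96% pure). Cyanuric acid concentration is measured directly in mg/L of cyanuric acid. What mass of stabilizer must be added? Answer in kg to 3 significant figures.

8.40 kg

CYA to add: (50 − 13) = 37 mg/L × 218,000 L = 8066 g cyanuric acid.
At 96% purity: 8066 / 0.96 = 8402 g product.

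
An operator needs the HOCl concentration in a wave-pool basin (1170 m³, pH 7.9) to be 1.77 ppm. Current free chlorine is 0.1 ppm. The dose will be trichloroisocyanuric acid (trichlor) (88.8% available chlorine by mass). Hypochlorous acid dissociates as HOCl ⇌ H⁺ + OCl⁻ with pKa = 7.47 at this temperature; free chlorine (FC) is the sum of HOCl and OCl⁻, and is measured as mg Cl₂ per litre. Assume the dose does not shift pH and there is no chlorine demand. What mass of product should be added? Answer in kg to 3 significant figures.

Volume: 1170 m³ = 1,170,000 L.
[OCl⁻]/[HOCl] = 10^(pH − pKa) = 10^(7.9 − 7.47) = 2.692; fraction as HOCl = 1/(1 + 2.692) = 0.2709.
Free chlorine required for 1.77 ppm HOCl: 1.77 / 0.2709 = 6.534 ppm.
FC to add: 6.534 − 0.1 = 6.434 mg/L as Cl₂.
Cl₂ equivalent: 6.434 mg/L × 1,170,000 L = 7528 g.
Product at 88.8% available Cl: 7528 / 0.888 = 8477 g.

8.48 kg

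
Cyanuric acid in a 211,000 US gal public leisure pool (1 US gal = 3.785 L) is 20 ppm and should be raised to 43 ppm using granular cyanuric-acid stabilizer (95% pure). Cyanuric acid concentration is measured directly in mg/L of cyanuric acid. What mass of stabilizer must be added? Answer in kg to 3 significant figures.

19.3 kg

Volume: 211,000 US gal × 3.785 L/gal = 798,635 L.
CYA to add: (43 − 20) = 23 mg/L × 798,635 L = 18,370 g cyanuric acid.
At 95% purity: 18,370 / 0.95 = 19,340 g product.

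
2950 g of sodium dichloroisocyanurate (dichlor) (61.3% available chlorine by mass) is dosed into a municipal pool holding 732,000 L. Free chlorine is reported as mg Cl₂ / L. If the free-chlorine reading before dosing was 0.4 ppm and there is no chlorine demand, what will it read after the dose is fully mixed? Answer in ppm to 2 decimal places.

2.87 ppm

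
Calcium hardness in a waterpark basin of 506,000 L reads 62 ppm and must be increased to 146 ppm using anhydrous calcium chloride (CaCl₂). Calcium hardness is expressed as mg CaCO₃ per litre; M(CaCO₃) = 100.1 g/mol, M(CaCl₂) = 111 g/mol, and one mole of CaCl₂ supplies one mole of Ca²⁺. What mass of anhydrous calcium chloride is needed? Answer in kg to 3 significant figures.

Hardness to add: (146 − 62) = 84 mg/L as CaCO₃ × 506,000 L = 42,500 g as CaCO₃.
Moles of Ca²⁺ (1 mol Ca²⁺ ≡ 1 mol CaCO₃): 42,500 / 100.1 g/mol = 424.6 mol.
Mass of CaCl₂: 424.6 × 111 = 47,130 g.

47.1 kg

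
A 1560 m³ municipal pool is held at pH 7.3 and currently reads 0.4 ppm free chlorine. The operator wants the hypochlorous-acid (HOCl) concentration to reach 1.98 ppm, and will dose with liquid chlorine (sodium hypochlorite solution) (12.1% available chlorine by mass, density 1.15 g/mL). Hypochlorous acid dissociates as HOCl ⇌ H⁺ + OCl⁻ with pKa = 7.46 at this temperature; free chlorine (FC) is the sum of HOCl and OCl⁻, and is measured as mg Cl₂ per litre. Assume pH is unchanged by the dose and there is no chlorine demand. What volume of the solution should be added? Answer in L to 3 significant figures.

33.1 L

Volume: 1560 m³ = 1,560,000 L.
[OCl⁻]/[HOCl] = 10^(pH − pKa) = 10^(7.3 − 7.46) = 0.6918; fraction as HOCl = 1/(1 + 0.6918) = 0.5911.
Free chlorine required for 1.98 ppm HOCl: 1.98 / 0.5911 = 3.35 ppm.
FC to add: 3.35 − 0.4 = 2.95 mg/L as Cl₂.
Cl₂ equivalent: 2.95 mg/L × 1,560,000 L = 4602 g.
Product at 12.1% available Cl: 4602 / 0.121 = 38,030 g.
Volume: 38,030 g ÷ 1.15 g/mL = 33,070 mL.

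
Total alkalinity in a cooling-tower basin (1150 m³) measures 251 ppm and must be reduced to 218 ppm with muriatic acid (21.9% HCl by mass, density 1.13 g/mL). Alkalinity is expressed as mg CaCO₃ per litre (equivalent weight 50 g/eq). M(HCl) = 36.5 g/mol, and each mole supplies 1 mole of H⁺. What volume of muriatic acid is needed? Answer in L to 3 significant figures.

112 L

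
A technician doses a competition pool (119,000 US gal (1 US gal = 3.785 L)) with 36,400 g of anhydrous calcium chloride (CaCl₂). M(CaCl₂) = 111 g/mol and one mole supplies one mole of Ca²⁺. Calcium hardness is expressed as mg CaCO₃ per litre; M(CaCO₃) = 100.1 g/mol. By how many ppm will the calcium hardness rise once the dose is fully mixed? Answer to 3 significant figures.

72.9 ppm

Volume: 119,000 US gal × 3.785 L/gal = 450,415 L.
Moles of Ca²⁺: 36,400 g ÷ 111 g/mol = 327.9 mol.
As CaCO₃: 327.9 mol × 100.1 g/mol = 32,830 g.
Rise: 32,830 g / 450,415 L × 1000 = 72.88 mg/L.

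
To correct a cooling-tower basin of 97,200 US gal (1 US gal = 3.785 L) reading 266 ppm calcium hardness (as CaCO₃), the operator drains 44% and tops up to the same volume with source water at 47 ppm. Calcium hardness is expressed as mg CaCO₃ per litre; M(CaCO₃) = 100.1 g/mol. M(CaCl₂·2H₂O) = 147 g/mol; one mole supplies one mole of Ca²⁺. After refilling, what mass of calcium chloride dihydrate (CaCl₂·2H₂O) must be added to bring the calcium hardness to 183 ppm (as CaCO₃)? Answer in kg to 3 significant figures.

Volume: 97,200 US gal × 3.785 L/gal = 367,902 L.
After draining 44% and refilling: 266 × 0.56 + 47 × 0.44 = 169.64 ppm.
Deficit to target: 183 − 169.64 = 13.36 mg/L.
As CaCO₃: 13.36 mg/L × 367,902 L = 4915 g; ÷ 100.1 = 49.1 mol Ca²⁺.
Mass: 49.1 × 147 = 7218 g.

7.22 kg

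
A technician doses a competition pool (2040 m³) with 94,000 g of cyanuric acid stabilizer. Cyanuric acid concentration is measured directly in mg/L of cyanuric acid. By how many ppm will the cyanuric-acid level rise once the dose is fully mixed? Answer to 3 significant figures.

Volume: 2040 m³ = 2,040,000 L.
Rise: 94,000 g / 2,040,000 L × 1000 = 46.08 mg/L.

46.1 ppm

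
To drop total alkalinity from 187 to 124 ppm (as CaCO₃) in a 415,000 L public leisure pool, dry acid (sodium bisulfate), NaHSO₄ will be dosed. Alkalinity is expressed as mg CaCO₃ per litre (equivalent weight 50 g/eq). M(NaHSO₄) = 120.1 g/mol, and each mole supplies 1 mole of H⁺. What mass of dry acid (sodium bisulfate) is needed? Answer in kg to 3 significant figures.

62.8 kg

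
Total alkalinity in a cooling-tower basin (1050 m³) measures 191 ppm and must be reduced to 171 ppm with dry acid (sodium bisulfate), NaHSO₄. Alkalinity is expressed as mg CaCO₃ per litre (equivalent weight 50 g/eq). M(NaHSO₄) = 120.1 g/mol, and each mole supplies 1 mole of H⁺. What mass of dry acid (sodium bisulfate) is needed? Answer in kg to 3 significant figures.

50.4 kg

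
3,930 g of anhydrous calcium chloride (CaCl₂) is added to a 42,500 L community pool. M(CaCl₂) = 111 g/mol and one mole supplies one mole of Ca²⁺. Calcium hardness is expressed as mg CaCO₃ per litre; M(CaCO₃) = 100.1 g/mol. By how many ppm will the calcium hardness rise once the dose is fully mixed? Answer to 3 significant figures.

83.4 ppm

Moles of Ca²⁺: 3,930 g ÷ 111 g/mol = 35.41 mol.
As CaCO₃: 35.41 mol × 100.1 g/mol = 3544 g.
Rise: 3544 g / 42,500 L × 1000 = 83.39 mg/L.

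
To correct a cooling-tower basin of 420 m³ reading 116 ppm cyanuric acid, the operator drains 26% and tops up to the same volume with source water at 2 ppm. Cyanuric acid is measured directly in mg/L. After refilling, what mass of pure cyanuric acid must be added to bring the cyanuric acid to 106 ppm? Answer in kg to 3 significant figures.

8.25 kg

Volume: 420 m³ = 420,000 L.
After draining 26% and refilling: 116 × 0.74 + 2 × 0.26 = 86.36 ppm.
Deficit to target: 106 − 86.36 = 19.64 mg/L.
Mass: 19.64 mg/L × 420,000 L = 8249 g cyanuric acid.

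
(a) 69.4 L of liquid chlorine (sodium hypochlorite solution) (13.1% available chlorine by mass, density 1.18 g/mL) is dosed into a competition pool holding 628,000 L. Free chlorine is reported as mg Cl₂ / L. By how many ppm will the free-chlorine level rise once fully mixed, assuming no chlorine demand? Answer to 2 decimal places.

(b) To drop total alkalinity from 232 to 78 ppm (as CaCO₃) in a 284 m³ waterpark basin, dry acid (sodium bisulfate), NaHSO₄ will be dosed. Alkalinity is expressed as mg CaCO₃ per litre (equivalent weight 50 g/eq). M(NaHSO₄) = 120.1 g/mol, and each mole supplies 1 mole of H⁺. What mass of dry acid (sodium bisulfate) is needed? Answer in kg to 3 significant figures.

(a) 17.08 ppm; (b) 105 kg

(a) Mass of solution: 69.4 L × 1000 mL/L × 1.18 g/mL = 81,890 g.
(a) Available chlorine delivered: 81,890 g × 0.131 = 10,730 g as Cl₂.
(a) Concentration rise: 10,730 g / 628,000 L = 17.08 mg/L = 17.08 ppm.

(b) Volume: 284 m³ = 284,000 L.
(b) Alkalinity to neutralize: (232 − 78) = 154 mg/L as CaCO₃ × 284,000 L = 43,740 g as CaCO₃.
(b) Equivalents of H⁺ required: 43,740 ÷ 50 g/eq = 874.7 eq = 874.7 mol NaHSO₄.
(b) Mass of NaHSO₄: 874.7 × 120.1 = 105,100 g.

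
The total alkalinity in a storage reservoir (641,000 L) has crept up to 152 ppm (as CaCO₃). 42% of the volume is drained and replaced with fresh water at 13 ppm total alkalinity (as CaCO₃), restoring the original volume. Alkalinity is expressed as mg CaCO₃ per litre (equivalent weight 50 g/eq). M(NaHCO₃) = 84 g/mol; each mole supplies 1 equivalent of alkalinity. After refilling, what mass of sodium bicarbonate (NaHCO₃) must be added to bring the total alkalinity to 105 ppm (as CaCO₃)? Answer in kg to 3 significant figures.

After draining 42% and refilling: 152 × 0.58 + 13 × 0.42 = 93.62 ppm.
Deficit to target: 105 − 93.62 = 11.38 mg/L.
As CaCO₃: 11.38 mg/L × 641,000 L = 7295 g; ÷ 50 g/eq ÷ 1 = 145.9 mol NaHCO₃.
Mass: 145.9 × 84 = 12,250 g.

12.3 kg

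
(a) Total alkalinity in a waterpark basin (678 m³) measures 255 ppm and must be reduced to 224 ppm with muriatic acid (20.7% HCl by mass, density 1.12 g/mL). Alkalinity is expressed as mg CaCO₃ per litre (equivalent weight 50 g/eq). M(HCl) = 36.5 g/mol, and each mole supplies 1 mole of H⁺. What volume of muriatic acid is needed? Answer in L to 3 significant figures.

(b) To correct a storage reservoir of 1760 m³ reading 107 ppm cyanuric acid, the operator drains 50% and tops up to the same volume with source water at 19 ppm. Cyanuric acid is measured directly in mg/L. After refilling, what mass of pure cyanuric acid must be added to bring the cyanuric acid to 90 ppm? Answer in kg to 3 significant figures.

(a) Volume: 678 m³ = 678,000 L.
(a) Alkalinity to neutralize: (255 − 224) = 31 mg/L as CaCO₃ × 678,000 L = 21,020 g as CaCO₃.
(a) Equivalents of H⁺ required: 21,020 ÷ 50 g/eq = 420.4 eq = 420.4 mol HCl.
(a) Mass of HCl: 420.4 × 36.5 = 15,340 g.
(a) Mass of 20.7% solution: 15,340 / 0.207 = 74,120 g.
(a) Volume: 74,120 g ÷ 1.12 g/mL = 66,180 mL.

(b) Volume: 1760 m³ = 1,760,000 L.
(b) After draining 50% and refilling: 107 × 0.50 + 19 × 0.50 = 63 ppm.
(b) Deficit to target: 90 − 63 = 27 mg/L.
(b) Mass: 27 mg/L × 1,760,000 L = 47,520 g cyanuric acid.

(a) 66.2 L; (b) 47.5 kg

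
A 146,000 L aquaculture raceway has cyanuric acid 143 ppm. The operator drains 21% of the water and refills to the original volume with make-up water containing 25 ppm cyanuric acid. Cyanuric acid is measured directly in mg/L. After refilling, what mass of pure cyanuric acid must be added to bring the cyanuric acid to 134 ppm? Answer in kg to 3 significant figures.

After draining 21% and refilling: 143 × 0.79 + 25 × 0.21 = 118.22 ppm.
Deficit to target: 134 − 118.22 = 15.78 mg/L.
Mass: 15.78 mg/L × 146,000 L = 2304 g cyanuric acid.

2.30 kg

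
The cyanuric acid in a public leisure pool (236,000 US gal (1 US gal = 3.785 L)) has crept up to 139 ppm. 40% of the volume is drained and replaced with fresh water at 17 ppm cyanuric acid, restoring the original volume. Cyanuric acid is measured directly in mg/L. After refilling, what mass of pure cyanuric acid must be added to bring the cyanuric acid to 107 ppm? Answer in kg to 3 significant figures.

Volume: 236,000 US gal × 3.785 L/gal = 893,260 L.
After draining 40% and refilling: 139 × 0.60 + 17 × 0.40 = 90.2 ppm.
Deficit to target: 107 − 90.2 = 16.8 mg/L.
Mass: 16.8 mg/L × 893,260 L = 15,010 g cyanuric acid.

15.0 kg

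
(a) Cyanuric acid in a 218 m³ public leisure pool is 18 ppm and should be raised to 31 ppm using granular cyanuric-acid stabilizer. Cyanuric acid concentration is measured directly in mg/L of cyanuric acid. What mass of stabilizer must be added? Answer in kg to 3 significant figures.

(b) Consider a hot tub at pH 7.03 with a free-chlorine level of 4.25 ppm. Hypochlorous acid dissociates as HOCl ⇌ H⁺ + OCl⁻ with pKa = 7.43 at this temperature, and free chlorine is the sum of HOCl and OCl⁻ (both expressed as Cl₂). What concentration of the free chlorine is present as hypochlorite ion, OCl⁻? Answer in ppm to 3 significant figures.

(a) 2.83 kg; (b) 1.21 ppm

(a) Volume: 218 m³ = 218,000 L.
(a) CYA to add: (31 − 18) = 13 mg/L × 218,000 L = 2834 g cyanuric acid.

(b) [OCl⁻]/[HOCl] = 10^(pH − pKa) = 10^(7.03 − 7.43) = 10^-0.40 = 0.3981.
(b) Fraction as HOCl = 1 / (1 + 0.3981) = 0.7153.
(b) OCl⁻ = (1 − 0.7153) × 4.25 ppm = 1.21 ppm.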